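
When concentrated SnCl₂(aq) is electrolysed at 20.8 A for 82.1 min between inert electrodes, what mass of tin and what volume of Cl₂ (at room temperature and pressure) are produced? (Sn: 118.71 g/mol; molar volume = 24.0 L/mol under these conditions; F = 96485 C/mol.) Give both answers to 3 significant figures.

Q = 20.8 × 4926 = 1.025×10^5 C; n(e⁻) = 1.025×10^5 / 96485 = 1.062 mol
Cathode: Sn²⁺ + 2e⁻ → Sn → n(Sn) = 1.062/2 = 0.5310 mol → 63.0 g
Anode: 2Cl⁻ → Cl₂ + 2e⁻ → n(Cl₂) = 1.062/2 = 0.5310 mol → 12.7 L

63.0 g Sn; 12.7 L Cl₂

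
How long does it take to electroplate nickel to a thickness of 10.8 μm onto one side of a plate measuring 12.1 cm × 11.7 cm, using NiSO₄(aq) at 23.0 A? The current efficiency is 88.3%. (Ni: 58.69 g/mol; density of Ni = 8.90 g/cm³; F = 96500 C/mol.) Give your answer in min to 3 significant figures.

Plated area = 12.1 × 11.7 = 141.6 cm²
Volume = 141.6 × 10.8×10⁻⁴ cm = 0.1529 cm³
m(Ni) = 0.1529 × 8.90 = 1.361 g
n(Ni) = 1.361 / 58.69 = 0.02319 mol; n(e⁻) = 2 × 0.02319 = 0.04638 mol
Q = 0.04638 × 96500 / 0.883 = 5069 C
t = 5069 / 23.0 = 220.4 s = 3.67 min

3.67 min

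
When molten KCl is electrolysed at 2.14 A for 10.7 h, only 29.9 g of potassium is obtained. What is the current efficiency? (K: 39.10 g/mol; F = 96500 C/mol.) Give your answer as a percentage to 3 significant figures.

89.5%

Q = 2.14 × 38520 = 82430 C
n(e⁻) = 82430 / 96500 = 0.8542 mol
K⁺ + e⁻ → K, so theoretical n(K) = 0.8542 mol → 33.40 g
Efficiency = 29.9 / 33.40 = 0.8952 = 89.5%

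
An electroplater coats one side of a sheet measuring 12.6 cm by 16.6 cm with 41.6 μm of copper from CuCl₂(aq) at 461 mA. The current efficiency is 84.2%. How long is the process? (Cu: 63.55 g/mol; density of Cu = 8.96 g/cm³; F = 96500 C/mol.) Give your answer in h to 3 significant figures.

16.9 h

Plated area = 12.6 × 16.6 = 209.2 cm²
Volume = 209.2 × 41.6×10⁻⁴ cm = 0.8703 cm³
m(Cu) = 0.8703 × 8.96 = 7.798 g
n(Cu) = 7.798 / 63.55 = 0.1227 mol; n(e⁻) = 2 × 0.1227 = 0.2454 mol
Q = 0.2454 × 96500 / 0.842 = 28120 C
t = 28120 / 0.461 = 61000 s = 16.9 h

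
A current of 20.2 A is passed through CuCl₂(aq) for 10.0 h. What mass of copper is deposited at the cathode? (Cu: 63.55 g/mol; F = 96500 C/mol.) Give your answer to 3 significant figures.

239 g

Q = 20.2 A × 36000 s = 7.272×10^5 C
Moles of electrons = 7.272×10^5 / 96500 = 7.536 mol
Cu²⁺ + 2e⁻ → Cu, so n(Cu) = 7.536 / 2 = 3.768 mol
m = 3.768 × 63.55 = 239 g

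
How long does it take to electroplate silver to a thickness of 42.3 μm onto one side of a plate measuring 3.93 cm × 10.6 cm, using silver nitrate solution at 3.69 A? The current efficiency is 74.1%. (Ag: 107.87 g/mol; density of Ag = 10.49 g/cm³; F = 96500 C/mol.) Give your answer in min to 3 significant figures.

Plated area = 3.93 × 10.6 = 41.66 cm²
Volume = 41.66 × 42.3×10⁻⁴ cm = 0.1762 cm³
m(Ag) = 0.1762 × 10.49 = 1.848 g
n(Ag) = 1.848 / 107.87 = 0.01713 mol; n(e⁻) = 0.01713 mol
Q = 0.01713 × 96500 / 0.741 = 2231 C
t = 2231 / 3.69 = 604.6 s = 10.1 min

10.1 min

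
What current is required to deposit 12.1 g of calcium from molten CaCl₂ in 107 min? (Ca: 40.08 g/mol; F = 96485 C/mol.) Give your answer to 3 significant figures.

n(Ca) = 12.1 / 40.08 = 0.3019 mol
Ca²⁺ + 2e⁻ → Ca, so n(e⁻) = 2 × 0.3019 = 0.6038 mol
Q = 0.6038 × 96485 = 58260 C
I = Q / t = 58260 / 6420 s = 9.07 A

9.07 A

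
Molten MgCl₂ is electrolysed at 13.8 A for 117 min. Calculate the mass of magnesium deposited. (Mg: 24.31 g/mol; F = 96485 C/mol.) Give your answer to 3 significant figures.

12.2 g

Charge passed = 13.8 × 7020 = 96880 C
n(e⁻) = Q/F = 96880/96485 = 1.004 mol
Mg²⁺ + 2e⁻ → Mg, so n(Mg) = 1.004 / 2 = 0.5020 mol
m = 0.5020 × 24.31 = 12.2 g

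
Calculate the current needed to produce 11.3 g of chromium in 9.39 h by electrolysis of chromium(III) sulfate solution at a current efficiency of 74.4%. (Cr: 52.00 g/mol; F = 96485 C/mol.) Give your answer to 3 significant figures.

2.50 A

n(Cr) = 11.3 / 52.00 = 0.2173 mol
Cr³⁺ + 3e⁻ → Cr, so n(e⁻) = 3 × 0.2173 = 0.6519 mol
Q = 0.6519 × 96485 / 0.744 = 84540 C
I = Q / t = 84540 / 33804 s = 2.50 A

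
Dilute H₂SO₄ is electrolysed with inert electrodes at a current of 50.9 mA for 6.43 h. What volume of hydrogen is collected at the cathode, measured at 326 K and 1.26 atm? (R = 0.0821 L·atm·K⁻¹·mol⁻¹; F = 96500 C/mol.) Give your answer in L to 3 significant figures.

Charge passed = 0.0509 × 23148 = 1178 C
n(e⁻) = Q/F = 1178/96500 = 0.01221 mol
2H⁺ + 2e⁻ → H₂, so n(H₂) = 0.01221 / 2 = 0.006105 mol
V = nRT/P = 0.006105 × 0.0821 × 326 / 1.26 = 0.1297 L

0.130 L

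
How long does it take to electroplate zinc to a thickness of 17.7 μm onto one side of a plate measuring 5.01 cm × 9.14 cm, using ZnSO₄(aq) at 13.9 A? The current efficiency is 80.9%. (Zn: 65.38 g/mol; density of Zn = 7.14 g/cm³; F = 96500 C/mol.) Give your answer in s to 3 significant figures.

Plated area = 5.01 × 9.14 = 45.79 cm²
Volume = 45.79 × 17.7×10⁻⁴ cm = 0.08105 cm³
m(Zn) = 0.08105 × 7.14 = 0.5787 g
n(Zn) = 0.5787 / 65.38 = 0.008851 mol; n(e⁻) = 2 × 0.008851 = 0.01770 mol
Q = 0.01770 × 96500 / 0.809 = 2111 C
t = 2111 / 13.9 = 151.9 s

152 s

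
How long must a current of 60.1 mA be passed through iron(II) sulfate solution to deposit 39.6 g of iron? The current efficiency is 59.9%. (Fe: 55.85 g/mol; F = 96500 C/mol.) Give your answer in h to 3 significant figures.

1060 h

n(Fe) = 39.6 / 55.85 = 0.7090 mol
Fe²⁺ + 2e⁻ → Fe, so n(e⁻) = 2 × 0.7090 = 1.418 mol
Q = 1.418 × 96500 / 0.599 = 2.284×10^5 C
t = Q / I = 2.284×10^5 / 0.0601 = 3.800×10^6 s = 1060 h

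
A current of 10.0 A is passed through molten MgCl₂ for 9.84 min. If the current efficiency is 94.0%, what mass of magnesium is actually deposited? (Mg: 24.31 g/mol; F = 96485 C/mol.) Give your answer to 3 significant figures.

Q = 10.0 × 590.4 = 5904 C
n(e⁻) = 5904 / 96485 = 0.06119 mol
Mg²⁺ + 2e⁻ → Mg, so theoretical m(Mg) = 0.03060 × 24.31 = 0.7439 g
Actual mass = 94.0% × 0.7439 = 0.699 g

0.699 g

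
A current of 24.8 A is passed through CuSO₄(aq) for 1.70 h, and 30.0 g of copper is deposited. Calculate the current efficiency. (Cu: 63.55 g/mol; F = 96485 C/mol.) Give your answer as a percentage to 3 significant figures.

Q = 24.8 × 6120 = 1.518×10^5 C
n(e⁻) = 1.518×10^5 / 96485 = 1.573 mol
Cu²⁺ + 2e⁻ → Cu, so theoretical n(Cu) = 0.7865 mol → 49.98 g
Efficiency = 30.0 / 49.98 = 0.6002 = 60.0%

60.0%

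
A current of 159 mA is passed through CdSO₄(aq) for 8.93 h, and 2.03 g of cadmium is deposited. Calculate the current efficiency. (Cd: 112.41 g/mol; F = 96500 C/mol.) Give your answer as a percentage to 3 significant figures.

Q = 0.159 × 32148 = 5112 C
n(e⁻) = 5112 / 96500 = 0.05297 mol
Cd²⁺ + 2e⁻ → Cd, so theoretical n(Cd) = 0.02649 mol → 2.978 g
Efficiency = 2.03 / 2.978 = 0.6817 = 68.2%

68.2%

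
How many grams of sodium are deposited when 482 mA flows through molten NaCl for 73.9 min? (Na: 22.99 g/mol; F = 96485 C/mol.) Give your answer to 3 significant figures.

0.509 g

Q = It = 0.482 × 4434 = 2137 C
n(e⁻) = Q/F = 2137/96485 = 0.02215 mol
Na⁺ + e⁻ → Na, so n(Na) = 0.02215 mol
m = 0.02215 × 22.99 = 0.509 g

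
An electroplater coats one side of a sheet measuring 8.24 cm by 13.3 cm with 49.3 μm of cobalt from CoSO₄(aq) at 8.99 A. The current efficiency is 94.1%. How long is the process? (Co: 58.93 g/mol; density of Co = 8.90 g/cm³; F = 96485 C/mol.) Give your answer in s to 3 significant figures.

Plated area = 8.24 × 13.3 = 109.6 cm²
Volume = 109.6 × 49.3×10⁻⁴ cm = 0.5403 cm³
m(Co) = 0.5403 × 8.90 = 4.809 g
n(Co) = 4.809 / 58.93 = 0.08161 mol; n(e⁻) = 2 × 0.08161 = 0.1632 mol
Q = 0.1632 × 96485 / 0.941 = 16730 C
t = 16730 / 8.99 = 1861 s

1860 s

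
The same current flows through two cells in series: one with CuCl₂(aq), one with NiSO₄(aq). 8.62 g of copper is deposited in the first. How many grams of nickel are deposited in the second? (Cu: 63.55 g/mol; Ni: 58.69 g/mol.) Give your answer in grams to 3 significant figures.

n(Cu) = 8.62 / 63.55 = 0.1356 mol
Cu²⁺ + 2e⁻ → Cu, so n(e⁻) = 2 × 0.1356 = 0.2712 mol
The cells are in series, so the same charge (and hence the same n(e⁻) = 0.2712 mol) passes through both.
Ni²⁺ + 2e⁻ → Ni, so n(Ni) = 0.2712 / 2 = 0.1356 mol
m(Ni) = 0.1356 × 58.69 = 7.96 g

7.96 g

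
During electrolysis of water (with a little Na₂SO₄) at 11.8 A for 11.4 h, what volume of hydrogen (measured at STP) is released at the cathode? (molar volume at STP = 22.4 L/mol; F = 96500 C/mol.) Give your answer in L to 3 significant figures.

56.2 L

Q = It = 11.8 × 41040 = 4.843×10^5 C
n(e⁻) = 4.843×10^5 / 96500 = 5.019 mol
2H⁺ + 2e⁻ → H₂, so n(H₂) = 5.019 / 2 = 2.510 mol
V = 2.510 × 22.4 = 56.22 L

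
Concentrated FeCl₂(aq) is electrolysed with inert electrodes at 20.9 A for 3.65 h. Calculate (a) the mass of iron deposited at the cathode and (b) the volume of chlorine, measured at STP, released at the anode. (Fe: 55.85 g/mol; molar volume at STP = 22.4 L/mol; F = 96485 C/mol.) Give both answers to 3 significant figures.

79.5 g Fe; 31.9 L Cl₂

Q = 20.9 × 13140 = 2.746×10^5 C; n(e⁻) = 2.746×10^5 / 96485 = 2.846 mol
Cathode: Fe²⁺ + 2e⁻ → Fe → n(Fe) = 2.846/2 = 1.423 mol → 79.5 g
Anode: 2Cl⁻ → Cl₂ + 2e⁻ → n(Cl₂) = 2.846/2 = 1.423 mol → 31.9 L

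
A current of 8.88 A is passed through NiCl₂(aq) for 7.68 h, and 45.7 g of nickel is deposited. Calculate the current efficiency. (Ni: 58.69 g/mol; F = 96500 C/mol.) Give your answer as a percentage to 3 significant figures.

Q = 8.88 × 27648 = 2.455×10^5 C
n(e⁻) = 2.455×10^5 / 96500 = 2.544 mol
Ni²⁺ + 2e⁻ → Ni, so theoretical n(Ni) = 1.272 mol → 74.65 g
Efficiency = 45.7 / 74.65 = 0.6122 = 61.2%

61.2%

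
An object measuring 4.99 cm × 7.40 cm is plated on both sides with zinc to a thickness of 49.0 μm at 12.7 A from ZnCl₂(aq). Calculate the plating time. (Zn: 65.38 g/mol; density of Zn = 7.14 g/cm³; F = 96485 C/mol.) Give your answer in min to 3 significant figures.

Plated area = 2 × 4.99 × 7.40 = 73.85 cm²
Volume = 73.85 × 49.0×10⁻⁴ cm = 0.3619 cm³
m(Zn) = 0.3619 × 7.14 = 2.584 g
n(Zn) = 2.584 / 65.38 = 0.03952 mol; n(e⁻) = 2 × 0.03952 = 0.07904 mol
Q = 0.07904 × 96485 = 7626 C
t = 7626 / 12.7 = 600.5 s = 10.0 min

10.0 min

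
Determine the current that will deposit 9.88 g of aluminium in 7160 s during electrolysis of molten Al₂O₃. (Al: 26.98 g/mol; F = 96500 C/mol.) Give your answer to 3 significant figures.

14.8 A

n(Al) = 9.88 / 26.98 = 0.3662 mol
Al³⁺ + 3e⁻ → Al, so n(e⁻) = 3 × 0.3662 = 1.099 mol
Q = 1.099 × 96500 = 1.061×10^5 C
I = Q / t = 1.061×10^5 / 7160 s = 14.8 A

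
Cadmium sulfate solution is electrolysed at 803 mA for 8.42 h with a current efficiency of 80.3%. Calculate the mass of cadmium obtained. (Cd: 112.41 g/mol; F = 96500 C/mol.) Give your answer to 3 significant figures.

Q = 0.803 × 30312 = 24340 C
n(e⁻) = 24340 / 96500 = 0.2522 mol
Cd²⁺ + 2e⁻ → Cd, so theoretical m(Cd) = 0.1261 × 112.41 = 14.17 g
Actual mass = 80.3% × 14.17 = 11.4 g

11.4 g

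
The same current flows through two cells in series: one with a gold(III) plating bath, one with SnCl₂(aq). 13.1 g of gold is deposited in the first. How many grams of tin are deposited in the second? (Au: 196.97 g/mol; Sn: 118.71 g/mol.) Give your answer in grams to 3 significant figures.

11.8 g

n(Au) = 13.1 / 196.97 = 0.06651 mol
Au³⁺ + 3e⁻ → Au, so n(e⁻) = 3 × 0.06651 = 0.1995 mol
Since the cells are in series, n(e⁻) in the Sn cell is also 0.1995 mol.
Sn²⁺ + 2e⁻ → Sn, so n(Sn) = 0.1995 / 2 = 0.09975 mol
m(Sn) = 0.09975 × 118.71 = 11.8 g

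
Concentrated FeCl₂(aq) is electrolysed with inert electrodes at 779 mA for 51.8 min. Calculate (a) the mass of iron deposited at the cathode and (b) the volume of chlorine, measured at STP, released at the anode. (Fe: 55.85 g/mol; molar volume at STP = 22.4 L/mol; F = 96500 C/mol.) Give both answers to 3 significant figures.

Q = 0.779 × 3108 = 2421 C; n(e⁻) = 2421 / 96500 = 0.02509 mol
Cathode: Fe²⁺ + 2e⁻ → Fe → n(Fe) = 0.02509/2 = 0.01255 mol → 0.701 g
Anode: 2Cl⁻ → Cl₂ + 2e⁻ → n(Cl₂) = 0.02509/2 = 0.01255 mol → 0.281 L

0.701 g Fe; 0.281 L Cl₂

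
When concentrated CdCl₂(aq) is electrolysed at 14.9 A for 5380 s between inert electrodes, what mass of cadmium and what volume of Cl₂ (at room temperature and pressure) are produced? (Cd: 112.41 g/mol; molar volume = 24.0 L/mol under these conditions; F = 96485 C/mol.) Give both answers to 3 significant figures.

Q = 14.9 × 5380 = 80160 C; n(e⁻) = 80160 / 96485 = 0.8308 mol
Cathode: Cd²⁺ + 2e⁻ → Cd → n(Cd) = 0.8308/2 = 0.4154 mol → 46.7 g
Anode: 2Cl⁻ → Cl₂ + 2e⁻ → n(Cl₂) = 0.8308/2 = 0.4154 mol → 9.97 L

46.7 g Cd; 9.97 L Cl₂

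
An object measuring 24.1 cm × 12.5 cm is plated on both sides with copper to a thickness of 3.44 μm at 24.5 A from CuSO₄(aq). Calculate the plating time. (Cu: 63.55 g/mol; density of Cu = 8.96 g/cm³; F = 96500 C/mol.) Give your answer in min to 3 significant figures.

Plated area = 2 × 24.1 × 12.5 = 602.5 cm²
Volume = 602.5 × 3.44×10⁻⁴ cm = 0.2073 cm³
m(Cu) = 0.2073 × 8.96 = 1.857 g
n(Cu) = 1.857 / 63.55 = 0.02922 mol; n(e⁻) = 2 × 0.02922 = 0.05844 mol
Q = 0.05844 × 96500 = 5639 C
t = 5639 / 24.5 = 230.2 s = 3.84 min

3.84 min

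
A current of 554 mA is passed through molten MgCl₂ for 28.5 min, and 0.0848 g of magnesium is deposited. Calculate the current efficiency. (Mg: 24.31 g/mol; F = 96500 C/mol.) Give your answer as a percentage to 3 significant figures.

Q = 0.554 × 1710 = 947.3 C
n(e⁻) = 947.3 / 96500 = 0.009817 mol
Mg²⁺ + 2e⁻ → Mg, so theoretical n(Mg) = 0.004909 mol → 0.1193 g
Efficiency = 0.0848 / 0.1193 = 0.7108 = 71.1%

71.1%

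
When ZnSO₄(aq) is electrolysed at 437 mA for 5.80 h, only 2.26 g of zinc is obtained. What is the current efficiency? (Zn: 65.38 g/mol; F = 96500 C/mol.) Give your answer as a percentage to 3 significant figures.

73.1%

Q = 0.437 × 20880 = 9125 C
n(e⁻) = 9125 / 96500 = 0.09456 mol
Zn²⁺ + 2e⁻ → Zn, so theoretical n(Zn) = 0.04728 mol → 3.091 g
Efficiency = 2.26 / 3.091 = 0.7312 = 73.1%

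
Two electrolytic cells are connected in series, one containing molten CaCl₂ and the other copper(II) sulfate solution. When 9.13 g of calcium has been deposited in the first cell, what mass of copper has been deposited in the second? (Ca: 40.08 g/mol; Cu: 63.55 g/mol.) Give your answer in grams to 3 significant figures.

n(Ca) = 9.13 / 40.08 = 0.2278 mol
Ca²⁺ + 2e⁻ → Ca, so n(e⁻) = 2 × 0.2278 = 0.4556 mol
Same current for the same time ⇒ same n(e⁻) = 0.4556 mol in both cells.
Cu²⁺ + 2e⁻ → Cu, so n(Cu) = 0.4556 / 2 = 0.2278 mol
m(Cu) = 0.2278 × 63.55 = 14.5 g

14.5 g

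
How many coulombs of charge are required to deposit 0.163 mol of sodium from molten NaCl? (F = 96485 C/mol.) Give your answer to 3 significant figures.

Na⁺ + e⁻ → Na, so n(e⁻) = 1 × 0.163 = 0.1630 mol
Q = 0.1630 × 96485 = 15730 C

15700 C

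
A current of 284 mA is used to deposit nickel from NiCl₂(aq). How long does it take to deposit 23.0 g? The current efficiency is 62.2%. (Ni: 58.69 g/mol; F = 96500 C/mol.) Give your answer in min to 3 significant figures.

n(Ni) = 23.0 / 58.69 = 0.3919 mol
Ni²⁺ + 2e⁻ → Ni, so n(e⁻) = 2 × 0.3919 = 0.7838 mol
Q = 0.7838 × 96500 / 0.622 = 1.216×10^5 C
t = Q / I = 1.216×10^5 / 0.284 = 4.282×10^5 s = 7140 min

7140 min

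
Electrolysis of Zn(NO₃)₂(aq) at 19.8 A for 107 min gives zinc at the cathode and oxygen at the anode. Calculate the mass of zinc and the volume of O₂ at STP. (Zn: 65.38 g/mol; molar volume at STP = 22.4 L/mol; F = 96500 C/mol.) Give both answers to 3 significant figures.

Q = 19.8 × 6420 = 1.271×10^5 C; n(e⁻) = 1.271×10^5 / 96500 = 1.317 mol
Cathode: Zn²⁺ + 2e⁻ → Zn → n(Zn) = 1.317/2 = 0.6585 mol → 43.1 g
Anode: 2H₂O → O₂ + 4H⁺ + 4e⁻ → n(O₂) = 1.317/4 = 0.3293 mol → 7.38 L

43.1 g Zn; 7.38 L O₂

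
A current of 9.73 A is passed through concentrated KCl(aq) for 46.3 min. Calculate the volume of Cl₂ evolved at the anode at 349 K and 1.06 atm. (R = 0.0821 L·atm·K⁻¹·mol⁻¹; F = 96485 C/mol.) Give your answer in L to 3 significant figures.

Charge passed = 9.73 × 2778 = 27030 C
n(e⁻) = 27030 / 96485 = 0.2801 mol
2Cl⁻ → Cl₂ + 2e⁻, so n(Cl₂) = 0.2801 / 2 = 0.1401 mol
V = nRT/P = 0.1401 × 0.0821 × 349 / 1.06 = 3.787 L

3.79 L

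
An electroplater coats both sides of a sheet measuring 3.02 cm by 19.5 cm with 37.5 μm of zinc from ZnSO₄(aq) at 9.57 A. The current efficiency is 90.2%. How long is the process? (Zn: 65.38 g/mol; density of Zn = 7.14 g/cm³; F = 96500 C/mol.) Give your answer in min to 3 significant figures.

18.0 min

Plated area = 2 × 3.02 × 19.5 = 117.8 cm²
Volume = 117.8 × 37.5×10⁻⁴ cm = 0.4418 cm³
m(Zn) = 0.4418 × 7.14 = 3.154 g
n(Zn) = 3.154 / 65.38 = 0.04824 mol; n(e⁻) = 2 × 0.04824 = 0.09648 mol
Q = 0.09648 × 96500 / 0.902 = 10320 C
t = 10320 / 9.57 = 1078 s = 18.0 min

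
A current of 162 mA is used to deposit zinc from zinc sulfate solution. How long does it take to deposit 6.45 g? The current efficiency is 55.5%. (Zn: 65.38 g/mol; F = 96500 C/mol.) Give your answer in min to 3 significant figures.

n(Zn) = 6.45 / 65.38 = 0.09865 mol
Zn²⁺ + 2e⁻ → Zn, so n(e⁻) = 2 × 0.09865 = 0.1973 mol
Q = 0.1973 × 96500 / 0.555 = 34310 C
t = Q / I = 34310 / 0.162 = 2.118×10^5 s = 3530 min

3530 min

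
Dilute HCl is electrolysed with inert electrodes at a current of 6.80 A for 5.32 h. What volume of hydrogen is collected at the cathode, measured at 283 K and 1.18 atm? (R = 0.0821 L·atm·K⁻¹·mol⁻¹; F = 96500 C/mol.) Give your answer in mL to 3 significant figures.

Q = 6.80 A × 19152 s = 1.302×10^5 C
n(e⁻) = 1.302×10^5 / 96500 = 1.349 mol
2H⁺ + 2e⁻ → H₂, so n(H₂) = 1.349 / 2 = 0.6745 mol
V = nRT/P = 0.6745 × 0.0821 × 283 / 1.18 = 13.28 L
= 13300 mL

13300 mL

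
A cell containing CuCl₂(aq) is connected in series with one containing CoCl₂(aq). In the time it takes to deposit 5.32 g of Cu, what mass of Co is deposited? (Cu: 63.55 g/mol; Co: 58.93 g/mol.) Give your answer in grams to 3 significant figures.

n(Cu) = 5.32 / 63.55 = 0.08371 mol
Cu²⁺ + 2e⁻ → Cu, so n(e⁻) = 2 × 0.08371 = 0.1674 mol
Same current for the same time ⇒ same n(e⁻) = 0.1674 mol in both cells.
Co²⁺ + 2e⁻ → Co, so n(Co) = 0.1674 / 2 = 0.08370 mol
m(Co) = 0.08370 × 58.93 = 4.93 g

4.93 g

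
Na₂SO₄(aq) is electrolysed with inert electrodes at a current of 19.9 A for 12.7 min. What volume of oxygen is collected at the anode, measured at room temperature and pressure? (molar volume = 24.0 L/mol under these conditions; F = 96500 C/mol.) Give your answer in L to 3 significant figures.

0.943 L

Q = 19.9 A × 762 s = 15160 C
n(e⁻) = Q/F = 15160/96500 = 0.1571 mol
2H₂O → O₂ + 4H⁺ + 4e⁻, so n(O₂) = 0.1571 / 4 = 0.03928 mol
V = 0.03928 × 24.0 = 0.9427 L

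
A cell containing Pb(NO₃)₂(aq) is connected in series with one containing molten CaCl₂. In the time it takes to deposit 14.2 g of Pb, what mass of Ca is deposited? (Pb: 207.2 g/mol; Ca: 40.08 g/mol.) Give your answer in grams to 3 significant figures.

n(Pb) = 14.2 / 207.2 = 0.06853 mol
Pb²⁺ + 2e⁻ → Pb, so n(e⁻) = 2 × 0.06853 = 0.1371 mol
Same current for the same time ⇒ same n(e⁻) = 0.1371 mol in both cells.
Ca²⁺ + 2e⁻ → Ca, so n(Ca) = 0.1371 / 2 = 0.06855 mol
m(Ca) = 0.06855 × 40.08 = 2.75 g

2.75 g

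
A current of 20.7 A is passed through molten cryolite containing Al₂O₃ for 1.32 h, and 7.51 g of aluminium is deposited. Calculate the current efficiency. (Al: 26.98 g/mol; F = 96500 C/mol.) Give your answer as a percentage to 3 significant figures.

81.9%

Q = 20.7 × 4752 = 98370 C
n(e⁻) = 98370 / 96500 = 1.019 mol
Al³⁺ + 3e⁻ → Al, so theoretical n(Al) = 0.3397 mol → 9.165 g
Efficiency = 7.51 / 9.165 = 0.8194 = 81.9%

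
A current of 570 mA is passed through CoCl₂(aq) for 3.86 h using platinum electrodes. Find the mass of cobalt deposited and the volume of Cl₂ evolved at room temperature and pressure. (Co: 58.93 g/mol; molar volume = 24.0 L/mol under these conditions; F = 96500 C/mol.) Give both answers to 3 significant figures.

Q = 0.570 × 13896 = 7921 C; n(e⁻) = 7921 / 96500 = 0.08208 mol
Cathode: Co²⁺ + 2e⁻ → Co → n(Co) = 0.08208/2 = 0.04104 mol → 2.42 g
Anode: 2Cl⁻ → Cl₂ + 2e⁻ → n(Cl₂) = 0.08208/2 = 0.04104 mol → 0.985 L

2.42 g Co; 0.985 L Cl₂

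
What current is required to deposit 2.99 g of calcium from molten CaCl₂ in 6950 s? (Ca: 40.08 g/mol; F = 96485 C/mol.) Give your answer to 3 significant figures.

n(Ca) = 2.99 / 40.08 = 0.07460 mol
Ca²⁺ + 2e⁻ → Ca, so n(e⁻) = 2 × 0.07460 = 0.1492 mol
Q = 0.1492 × 96485 = 14400 C
I = Q / t = 14400 / 6950 s = 2.07 A

2.07 A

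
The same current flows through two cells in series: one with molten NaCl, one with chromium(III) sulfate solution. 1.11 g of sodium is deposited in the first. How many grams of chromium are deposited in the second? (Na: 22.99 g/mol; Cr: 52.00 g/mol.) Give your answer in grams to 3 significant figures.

0.837 g

n(Na) = 1.11 / 22.99 = 0.04828 mol
Na⁺ + e⁻ → Na, so n(e⁻) = 0.04828 mol
The cells are in series, so the same charge (and hence the same n(e⁻) = 0.04828 mol) passes through both.
Cr³⁺ + 3e⁻ → Cr, so n(Cr) = 0.04828 / 3 = 0.01609 mol
m(Cr) = 0.01609 × 52.00 = 0.837 g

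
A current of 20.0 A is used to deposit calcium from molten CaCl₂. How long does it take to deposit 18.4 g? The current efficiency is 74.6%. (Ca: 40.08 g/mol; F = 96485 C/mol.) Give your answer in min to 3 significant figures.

99.0 min

n(Ca) = 18.4 / 40.08 = 0.4591 mol
Ca²⁺ + 2e⁻ → Ca, so n(e⁻) = 2 × 0.4591 = 0.9182 mol
Q = 0.9182 × 96485 / 0.746 = 1.188×10^5 C
t = Q / I = 1.188×10^5 / 20.0 = 5940 s = 99.0 min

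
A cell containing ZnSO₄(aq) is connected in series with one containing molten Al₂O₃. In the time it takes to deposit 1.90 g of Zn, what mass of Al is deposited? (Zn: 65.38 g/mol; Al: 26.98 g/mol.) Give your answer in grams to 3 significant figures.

0.523 g

n(Zn) = 1.90 / 65.38 = 0.02906 mol
Zn²⁺ + 2e⁻ → Zn, so n(e⁻) = 2 × 0.02906 = 0.05812 mol
The cells are in series, so the same charge (and hence the same n(e⁻) = 0.05812 mol) passes through both.
Al³⁺ + 3e⁻ → Al, so n(Al) = 0.05812 / 3 = 0.01937 mol
m(Al) = 0.01937 × 26.98 = 0.523 g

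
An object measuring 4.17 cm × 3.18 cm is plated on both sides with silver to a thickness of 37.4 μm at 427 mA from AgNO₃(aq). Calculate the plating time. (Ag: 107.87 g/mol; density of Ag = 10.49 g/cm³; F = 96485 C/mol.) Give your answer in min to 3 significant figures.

36.3 min

Plated area = 2 × 4.17 × 3.18 = 26.52 cm²
Volume = 26.52 × 37.4×10⁻⁴ cm = 0.09918 cm³
m(Ag) = 0.09918 × 10.49 = 1.040 g
n(Ag) = 1.040 / 107.87 = 0.009641 mol; n(e⁻) = 0.009641 mol
Q = 0.009641 × 96485 = 930.2 C
t = 930.2 / 0.427 = 2178 s = 36.3 min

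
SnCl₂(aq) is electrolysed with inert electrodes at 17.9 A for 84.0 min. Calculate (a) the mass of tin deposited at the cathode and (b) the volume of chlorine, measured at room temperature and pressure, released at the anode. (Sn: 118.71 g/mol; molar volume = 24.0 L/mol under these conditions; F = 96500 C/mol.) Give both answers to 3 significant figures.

55.5 g Sn; 11.2 L Cl₂

Q = 17.9 × 5040 = 90220 C; n(e⁻) = 90220 / 96500 = 0.9349 mol
Cathode: Sn²⁺ + 2e⁻ → Sn → n(Sn) = 0.9349/2 = 0.4675 mol → 55.5 g
Anode: 2Cl⁻ → Cl₂ + 2e⁻ → n(Cl₂) = 0.9349/2 = 0.4675 mol → 11.2 L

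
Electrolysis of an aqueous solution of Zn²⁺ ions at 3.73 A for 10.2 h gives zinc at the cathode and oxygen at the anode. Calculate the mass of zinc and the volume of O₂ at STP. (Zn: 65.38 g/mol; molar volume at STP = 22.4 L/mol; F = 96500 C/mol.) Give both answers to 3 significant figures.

46.4 g Zn; 7.95 L O₂

Q = 3.73 × 36720 = 1.370×10^5 C; n(e⁻) = 1.370×10^5 / 96500 = 1.420 mol
Cathode: Zn²⁺ + 2e⁻ → Zn → n(Zn) = 1.420/2 = 0.7100 mol → 46.4 g
Anode: 2H₂O → O₂ + 4H⁺ + 4e⁻ → n(O₂) = 1.420/4 = 0.3550 mol → 7.95 L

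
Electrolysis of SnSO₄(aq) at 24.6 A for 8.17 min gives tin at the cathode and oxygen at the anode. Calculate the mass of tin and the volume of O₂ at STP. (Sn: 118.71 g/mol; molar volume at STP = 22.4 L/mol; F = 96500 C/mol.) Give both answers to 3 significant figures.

Q = 24.6 × 490.2 = 12060 C; n(e⁻) = 12060 / 96500 = 0.1250 mol
Cathode: Sn²⁺ + 2e⁻ → Sn → n(Sn) = 0.1250/2 = 0.06250 mol → 7.42 g
Anode: 2H₂O → O₂ + 4H⁺ + 4e⁻ → n(O₂) = 0.1250/4 = 0.03125 mol → 0.700 L

7.42 g Sn; 0.700 L O₂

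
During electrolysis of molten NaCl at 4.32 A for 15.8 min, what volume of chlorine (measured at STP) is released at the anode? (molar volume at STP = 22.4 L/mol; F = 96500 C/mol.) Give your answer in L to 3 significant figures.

Q = 4.32 A × 948 s = 4095 C
n(e⁻) = 4095 / 96500 = 0.04244 mol
2Cl⁻ → Cl₂ + 2e⁻, so n(Cl₂) = 0.04244 / 2 = 0.02122 mol
V = 0.02122 × 22.4 = 0.4753 L

0.475 L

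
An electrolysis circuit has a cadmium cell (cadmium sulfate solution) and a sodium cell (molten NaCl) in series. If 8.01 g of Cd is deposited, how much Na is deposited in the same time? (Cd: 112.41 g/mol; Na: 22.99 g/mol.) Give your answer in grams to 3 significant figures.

n(Cd) = 8.01 / 112.41 = 0.07126 mol
Cd²⁺ + 2e⁻ → Cd, so n(e⁻) = 2 × 0.07126 = 0.1425 mol
Same current for the same time ⇒ same n(e⁻) = 0.1425 mol in both cells.
Na⁺ + e⁻ → Na, so n(Na) = 0.1425 mol
m(Na) = 0.1425 × 22.99 = 3.28 g

3.28 g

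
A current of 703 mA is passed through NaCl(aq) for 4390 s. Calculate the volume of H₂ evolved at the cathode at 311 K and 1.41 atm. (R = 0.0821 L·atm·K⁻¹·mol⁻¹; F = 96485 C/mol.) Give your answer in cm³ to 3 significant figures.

Q = It = 0.703 × 4390 = 3086 C
Moles of electrons = 3086 / 96485 = 0.03198 mol
2H⁺ + 2e⁻ → H₂, so n(H₂) = 0.03198 / 2 = 0.01599 mol
V = nRT/P = 0.01599 × 0.0821 × 311 / 1.41 = 0.2896 L
= 290 cm³

290 cm³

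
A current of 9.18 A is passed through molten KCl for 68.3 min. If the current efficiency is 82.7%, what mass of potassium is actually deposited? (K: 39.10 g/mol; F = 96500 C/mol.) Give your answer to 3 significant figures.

12.6 g

Q = 9.18 × 4098 = 37620 C
n(e⁻) = 37620 / 96500 = 0.3898 mol
K⁺ + e⁻ → K, so theoretical m(K) = 0.3898 × 39.10 = 15.24 g
Actual mass = 82.7% × 15.24 = 12.6 g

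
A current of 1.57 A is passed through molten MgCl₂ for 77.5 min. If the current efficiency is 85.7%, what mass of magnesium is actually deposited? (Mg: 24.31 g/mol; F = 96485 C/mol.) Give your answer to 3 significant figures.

Q = 1.57 × 4650 = 7301 C
n(e⁻) = 7301 / 96485 = 0.07567 mol
Mg²⁺ + 2e⁻ → Mg, so theoretical m(Mg) = 0.03784 × 24.31 = 0.9199 g
Actual mass = 85.7% × 0.9199 = 0.788 g

0.788 g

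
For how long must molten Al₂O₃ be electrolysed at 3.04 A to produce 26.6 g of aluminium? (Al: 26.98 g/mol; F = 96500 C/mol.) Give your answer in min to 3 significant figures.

1560 min

n(Al) = 26.6 / 26.98 = 0.9859 mol
Al³⁺ + 3e⁻ → Al, so n(e⁻) = 3 × 0.9859 = 2.958 mol
Q = 2.958 × 96500 = 2.854×10^5 C
t = Q / I = 2.854×10^5 / 3.04 = 93880 s = 1560 min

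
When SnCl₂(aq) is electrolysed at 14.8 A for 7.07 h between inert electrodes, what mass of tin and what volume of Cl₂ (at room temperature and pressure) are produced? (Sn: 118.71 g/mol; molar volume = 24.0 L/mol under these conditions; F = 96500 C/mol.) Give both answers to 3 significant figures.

Q = 14.8 × 25452 = 3.767×10^5 C; n(e⁻) = 3.767×10^5 / 96500 = 3.904 mol
Cathode: Sn²⁺ + 2e⁻ → Sn → n(Sn) = 3.904/2 = 1.952 mol → 232 g
Anode: 2Cl⁻ → Cl₂ + 2e⁻ → n(Cl₂) = 3.904/2 = 1.952 mol → 46.8 L

232 g Sn; 46.8 L Cl₂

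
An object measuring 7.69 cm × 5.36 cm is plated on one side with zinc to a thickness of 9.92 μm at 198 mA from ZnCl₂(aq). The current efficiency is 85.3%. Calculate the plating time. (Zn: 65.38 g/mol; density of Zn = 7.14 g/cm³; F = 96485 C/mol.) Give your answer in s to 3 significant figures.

5100 s

Plated area = 7.69 × 5.36 = 41.22 cm²
Volume = 41.22 × 9.92×10⁻⁴ cm = 0.04089 cm³
m(Zn) = 0.04089 × 7.14 = 0.2920 g
n(Zn) = 0.2920 / 65.38 = 0.004466 mol; n(e⁻) = 2 × 0.004466 = 0.008932 mol
Q = 0.008932 × 96485 / 0.853 = 1010 C
t = 1010 / 0.198 = 5101 s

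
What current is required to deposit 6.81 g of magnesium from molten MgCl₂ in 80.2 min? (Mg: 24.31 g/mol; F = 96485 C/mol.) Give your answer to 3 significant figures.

n(Mg) = 6.81 / 24.31 = 0.2801 mol
Mg²⁺ + 2e⁻ → Mg, so n(e⁻) = 2 × 0.2801 = 0.5602 mol
Q = 0.5602 × 96485 = 54050 C
I = Q / t = 54050 / 4812 s = 11.2 A

11.2 A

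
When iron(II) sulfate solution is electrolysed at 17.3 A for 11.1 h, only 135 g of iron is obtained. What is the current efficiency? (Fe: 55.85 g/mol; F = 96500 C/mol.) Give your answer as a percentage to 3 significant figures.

Q = 17.3 × 39960 = 6.913×10^5 C
n(e⁻) = 6.913×10^5 / 96500 = 7.164 mol
Fe²⁺ + 2e⁻ → Fe, so theoretical n(Fe) = 3.582 mol → 200.1 g
Efficiency = 135 / 200.1 = 0.6747 = 67.5%

67.5%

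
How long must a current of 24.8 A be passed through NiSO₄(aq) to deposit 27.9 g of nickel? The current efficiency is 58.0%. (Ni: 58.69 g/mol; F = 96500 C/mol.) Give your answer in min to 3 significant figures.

n(Ni) = 27.9 / 58.69 = 0.4754 mol
Ni²⁺ + 2e⁻ → Ni, so n(e⁻) = 2 × 0.4754 = 0.9508 mol
Q = 0.9508 × 96500 / 0.580 = 1.582×10^5 C
t = Q / I = 1.582×10^5 / 24.8 = 6379 s = 106 min

106 min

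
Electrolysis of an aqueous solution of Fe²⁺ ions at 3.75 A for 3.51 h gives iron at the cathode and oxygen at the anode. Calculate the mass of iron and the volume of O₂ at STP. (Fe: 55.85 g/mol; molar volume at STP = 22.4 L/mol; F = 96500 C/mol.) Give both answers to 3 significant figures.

13.7 g Fe; 2.75 L O₂

Q = 3.75 × 12636 = 47390 C; n(e⁻) = 47390 / 96500 = 0.4911 mol
Cathode: Fe²⁺ + 2e⁻ → Fe → n(Fe) = 0.4911/2 = 0.2456 mol → 13.7 g
Anode: 2H₂O → O₂ + 4H⁺ + 4e⁻ → n(O₂) = 0.4911/4 = 0.1228 mol → 2.75 L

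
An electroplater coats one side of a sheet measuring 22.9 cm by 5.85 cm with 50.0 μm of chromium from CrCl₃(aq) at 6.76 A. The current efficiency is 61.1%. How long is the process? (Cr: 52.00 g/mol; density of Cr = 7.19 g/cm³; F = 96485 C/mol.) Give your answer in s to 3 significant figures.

6490 s

Plated area = 22.9 × 5.85 = 134.0 cm²
Volume = 134.0 × 50.0×10⁻⁴ cm = 0.6700 cm³
m(Cr) = 0.6700 × 7.19 = 4.817 g
n(Cr) = 4.817 / 52.00 = 0.09263 mol; n(e⁻) = 3 × 0.09263 = 0.2779 mol
Q = 0.2779 × 96485 / 0.611 = 43880 C
t = 43880 / 6.76 = 6491 s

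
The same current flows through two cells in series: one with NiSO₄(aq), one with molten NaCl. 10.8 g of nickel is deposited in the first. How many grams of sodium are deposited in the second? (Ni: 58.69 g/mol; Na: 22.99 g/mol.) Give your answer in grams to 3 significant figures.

n(Ni) = 10.8 / 58.69 = 0.1840 mol
Ni²⁺ + 2e⁻ → Ni, so n(e⁻) = 2 × 0.1840 = 0.3680 mol
Since the cells are in series, n(e⁻) in the Na cell is also 0.3680 mol.
Na⁺ + e⁻ → Na, so n(Na) = 0.3680 mol
m(Na) = 0.3680 × 22.99 = 8.46 g

8.46 g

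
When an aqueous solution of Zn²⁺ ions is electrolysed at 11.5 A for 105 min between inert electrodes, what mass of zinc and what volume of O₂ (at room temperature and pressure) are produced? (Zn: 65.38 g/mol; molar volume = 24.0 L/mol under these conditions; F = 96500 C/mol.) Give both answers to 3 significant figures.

Q = 11.5 × 6300 = 72450 C; n(e⁻) = 72450 / 96500 = 0.7508 mol
Cathode: Zn²⁺ + 2e⁻ → Zn → n(Zn) = 0.7508/2 = 0.3754 mol → 24.5 g
Anode: 2H₂O → O₂ + 4H⁺ + 4e⁻ → n(O₂) = 0.7508/4 = 0.1877 mol → 4.50 L

24.5 g Zn; 4.50 L O₂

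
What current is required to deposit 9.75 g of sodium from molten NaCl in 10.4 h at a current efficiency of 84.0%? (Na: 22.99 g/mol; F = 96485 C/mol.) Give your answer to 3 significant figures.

n(Na) = 9.75 / 22.99 = 0.4241 mol
Na⁺ + e⁻ → Na, so n(e⁻) = 0.4241 mol
Q = 0.4241 × 96485 / 0.840 = 48710 C
I = Q / t = 48710 / 37440 s = 1.30 A

1.30 A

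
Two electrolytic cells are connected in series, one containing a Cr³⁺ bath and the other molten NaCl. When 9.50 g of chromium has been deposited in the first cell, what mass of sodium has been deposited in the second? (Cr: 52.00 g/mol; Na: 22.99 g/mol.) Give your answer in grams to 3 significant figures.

12.6 g

n(Cr) = 9.50 / 52.00 = 0.1827 mol
Cr³⁺ + 3e⁻ → Cr, so n(e⁻) = 3 × 0.1827 = 0.5481 mol
Since the cells are in series, n(e⁻) in the Na cell is also 0.5481 mol.
Na⁺ + e⁻ → Na, so n(Na) = 0.5481 mol
m(Na) = 0.5481 × 22.99 = 12.6 g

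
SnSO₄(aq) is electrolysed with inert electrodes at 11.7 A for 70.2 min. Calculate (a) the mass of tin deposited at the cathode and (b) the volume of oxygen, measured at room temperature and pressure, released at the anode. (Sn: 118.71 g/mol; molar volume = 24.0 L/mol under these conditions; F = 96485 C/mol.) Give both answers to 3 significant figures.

30.3 g Sn; 3.06 L O₂

Q = 11.7 × 4212 = 49280 C; n(e⁻) = 49280 / 96485 = 0.5108 mol
Cathode: Sn²⁺ + 2e⁻ → Sn → n(Sn) = 0.5108/2 = 0.2554 mol → 30.3 g
Anode: 2H₂O → O₂ + 4H⁺ + 4e⁻ → n(O₂) = 0.5108/4 = 0.1277 mol → 3.06 L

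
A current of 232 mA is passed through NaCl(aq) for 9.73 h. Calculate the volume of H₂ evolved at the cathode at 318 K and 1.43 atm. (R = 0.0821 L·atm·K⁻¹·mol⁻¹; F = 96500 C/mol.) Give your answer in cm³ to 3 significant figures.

769 cm³

Q = It = 0.232 × 35028 = 8126 C
Moles of electrons = 8126 / 96500 = 0.08421 mol
2H⁺ + 2e⁻ → H₂, so n(H₂) = 0.08421 / 2 = 0.04211 mol
V = nRT/P = 0.04211 × 0.0821 × 318 / 1.43 = 0.7688 L
= 769 cm³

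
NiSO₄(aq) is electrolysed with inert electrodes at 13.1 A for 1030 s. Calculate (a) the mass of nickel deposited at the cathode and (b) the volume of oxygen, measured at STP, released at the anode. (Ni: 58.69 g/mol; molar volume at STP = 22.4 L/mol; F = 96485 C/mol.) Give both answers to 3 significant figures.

4.10 g Ni; 0.783 L O₂

Q = 13.1 × 1030 = 13490 C; n(e⁻) = 13490 / 96485 = 0.1398 mol
Cathode: Ni²⁺ + 2e⁻ → Ni → n(Ni) = 0.1398/2 = 0.06990 mol → 4.10 g
Anode: 2H₂O → O₂ + 4H⁺ + 4e⁻ → n(O₂) = 0.1398/4 = 0.03495 mol → 0.783 L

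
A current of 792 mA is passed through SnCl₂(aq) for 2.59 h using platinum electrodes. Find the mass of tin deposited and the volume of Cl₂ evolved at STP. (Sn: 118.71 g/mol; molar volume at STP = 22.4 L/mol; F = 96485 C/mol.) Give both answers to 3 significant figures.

4.54 g Sn; 0.857 L Cl₂

Q = 0.792 × 9324 = 7385 C; n(e⁻) = 7385 / 96485 = 0.07654 mol
Cathode: Sn²⁺ + 2e⁻ → Sn → n(Sn) = 0.07654/2 = 0.03827 mol → 4.54 g
Anode: 2Cl⁻ → Cl₂ + 2e⁻ → n(Cl₂) = 0.07654/2 = 0.03827 mol → 0.857 L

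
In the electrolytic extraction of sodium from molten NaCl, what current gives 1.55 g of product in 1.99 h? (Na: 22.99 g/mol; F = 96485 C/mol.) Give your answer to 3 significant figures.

n(Na) = 1.55 / 22.99 = 0.06742 mol
Na⁺ + e⁻ → Na, so n(e⁻) = 0.06742 mol
Q = 0.06742 × 96485 = 6505 C
I = Q / t = 6505 / 7164 s = 0.908 A

0.908 A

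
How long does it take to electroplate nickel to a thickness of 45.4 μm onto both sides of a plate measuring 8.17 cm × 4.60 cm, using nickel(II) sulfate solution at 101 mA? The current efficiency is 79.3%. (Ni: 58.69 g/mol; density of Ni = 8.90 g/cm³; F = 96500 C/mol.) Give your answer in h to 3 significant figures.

Plated area = 2 × 8.17 × 4.60 = 75.16 cm²
Volume = 75.16 × 45.4×10⁻⁴ cm = 0.3412 cm³
m(Ni) = 0.3412 × 8.90 = 3.037 g
n(Ni) = 3.037 / 58.69 = 0.05175 mol; n(e⁻) = 2 × 0.05175 = 0.1035 mol
Q = 0.1035 × 96500 / 0.793 = 12590 C
t = 12590 / 0.101 = 1.247×10^5 s = 34.6 h

34.6 h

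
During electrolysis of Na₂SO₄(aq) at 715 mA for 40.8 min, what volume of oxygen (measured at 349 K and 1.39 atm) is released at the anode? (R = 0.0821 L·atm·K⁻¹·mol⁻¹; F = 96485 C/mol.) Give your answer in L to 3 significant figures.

Q = 0.715 A × 2448 s = 1750 C
Moles of electrons = 1750 / 96485 = 0.01814 mol
2H₂O → O₂ + 4H⁺ + 4e⁻, so n(O₂) = 0.01814 / 4 = 0.004535 mol
V = nRT/P = 0.004535 × 0.0821 × 349 / 1.39 = 0.09348 L

0.0935 L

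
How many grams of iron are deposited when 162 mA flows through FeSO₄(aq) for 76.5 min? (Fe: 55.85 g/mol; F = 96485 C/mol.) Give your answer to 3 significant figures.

Q = It = 0.162 × 4590 = 743.6 C
n(e⁻) = 743.6 / 96485 = 0.007707 mol
Fe²⁺ + 2e⁻ → Fe, so n(Fe) = 0.007707 / 2 = 0.003854 mol
m = 0.003854 × 55.85 = 0.215 g

0.215 g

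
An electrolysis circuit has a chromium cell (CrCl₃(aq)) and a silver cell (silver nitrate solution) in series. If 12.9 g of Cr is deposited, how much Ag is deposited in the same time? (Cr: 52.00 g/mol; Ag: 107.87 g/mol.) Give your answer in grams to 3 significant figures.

n(Cr) = 12.9 / 52.00 = 0.2481 mol
Cr³⁺ + 3e⁻ → Cr, so n(e⁻) = 3 × 0.2481 = 0.7443 mol
Same current for the same time ⇒ same n(e⁻) = 0.7443 mol in both cells.
Ag⁺ + e⁻ → Ag, so n(Ag) = 0.7443 mol
m(Ag) = 0.7443 × 107.87 = 80.3 g

80.3 g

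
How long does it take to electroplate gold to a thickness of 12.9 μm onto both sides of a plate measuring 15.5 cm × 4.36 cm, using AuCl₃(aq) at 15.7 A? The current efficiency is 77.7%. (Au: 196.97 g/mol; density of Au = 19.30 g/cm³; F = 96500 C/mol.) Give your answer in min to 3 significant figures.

Plated area = 2 × 15.5 × 4.36 = 135.2 cm²
Volume = 135.2 × 12.9×10⁻⁴ cm = 0.1744 cm³
m(Au) = 0.1744 × 19.30 = 3.366 g
n(Au) = 3.366 / 196.97 = 0.01709 mol; n(e⁻) = 3 × 0.01709 = 0.05127 mol
Q = 0.05127 × 96500 / 0.777 = 6368 C
t = 6368 / 15.7 = 405.6 s = 6.76 min

6.76 min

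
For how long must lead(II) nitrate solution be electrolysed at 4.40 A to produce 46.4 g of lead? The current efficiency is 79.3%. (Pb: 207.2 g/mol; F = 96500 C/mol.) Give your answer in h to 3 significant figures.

3.44 h

n(Pb) = 46.4 / 207.2 = 0.2239 mol
Pb²⁺ + 2e⁻ → Pb, so n(e⁻) = 2 × 0.2239 = 0.4478 mol
Q = 0.4478 × 96500 / 0.793 = 54490 C
t = Q / I = 54490 / 4.40 = 12380 s = 3.44 h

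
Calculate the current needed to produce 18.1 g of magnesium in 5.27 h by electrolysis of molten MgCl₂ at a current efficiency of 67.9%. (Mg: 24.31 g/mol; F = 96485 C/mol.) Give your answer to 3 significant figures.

11.2 A

n(Mg) = 18.1 / 24.31 = 0.7445 mol
Mg²⁺ + 2e⁻ → Mg, so n(e⁻) = 2 × 0.7445 = 1.489 mol
Q = 1.489 × 96485 / 0.679 = 2.116×10^5 C
I = Q / t = 2.116×10^5 / 18972 s = 11.2 A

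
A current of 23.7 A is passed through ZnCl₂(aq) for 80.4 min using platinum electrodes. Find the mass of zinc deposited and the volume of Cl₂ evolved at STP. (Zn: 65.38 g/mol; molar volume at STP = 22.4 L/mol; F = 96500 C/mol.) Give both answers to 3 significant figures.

38.7 g Zn; 13.3 L Cl₂

Q = 23.7 × 4824 = 1.143×10^5 C; n(e⁻) = 1.143×10^5 / 96500 = 1.184 mol
Cathode: Zn²⁺ + 2e⁻ → Zn → n(Zn) = 1.184/2 = 0.5920 mol → 38.7 g
Anode: 2Cl⁻ → Cl₂ + 2e⁻ → n(Cl₂) = 1.184/2 = 0.5920 mol → 13.3 L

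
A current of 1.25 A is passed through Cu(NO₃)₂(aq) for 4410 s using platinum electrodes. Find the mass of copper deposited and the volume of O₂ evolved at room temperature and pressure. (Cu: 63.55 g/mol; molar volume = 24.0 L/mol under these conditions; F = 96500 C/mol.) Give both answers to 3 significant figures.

Q = 1.25 × 4410 = 5513 C; n(e⁻) = 5513 / 96500 = 0.05713 mol
Cathode: Cu²⁺ + 2e⁻ → Cu → n(Cu) = 0.05713/2 = 0.02857 mol → 1.82 g
Anode: 2H₂O → O₂ + 4H⁺ + 4e⁻ → n(O₂) = 0.05713/4 = 0.01428 mol → 0.343 L

1.82 g Cu; 0.343 L O₂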